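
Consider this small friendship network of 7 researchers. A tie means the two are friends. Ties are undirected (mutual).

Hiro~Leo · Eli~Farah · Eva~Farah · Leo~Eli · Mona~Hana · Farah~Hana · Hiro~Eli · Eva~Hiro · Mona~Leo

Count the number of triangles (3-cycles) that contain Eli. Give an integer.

1

Eli's neighbors: Farah, Hiro, and Leo.
Neighbor pairs that are themselves tied: Eli–Hiro–Leo. Each forms one triangle with Eli, for 1 in total.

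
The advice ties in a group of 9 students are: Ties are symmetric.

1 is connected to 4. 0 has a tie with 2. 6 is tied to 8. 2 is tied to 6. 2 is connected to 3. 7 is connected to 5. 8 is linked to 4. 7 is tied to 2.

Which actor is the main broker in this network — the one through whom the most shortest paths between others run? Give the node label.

Unnormalized betweenness of each node: 0:0, 1:0, 2:21, 3:0, 4:7, 5:0, 6:15, 7:7, 8:12.
2 has the largest value, 21, making it the main broker — the node through which the most shortest paths run.

2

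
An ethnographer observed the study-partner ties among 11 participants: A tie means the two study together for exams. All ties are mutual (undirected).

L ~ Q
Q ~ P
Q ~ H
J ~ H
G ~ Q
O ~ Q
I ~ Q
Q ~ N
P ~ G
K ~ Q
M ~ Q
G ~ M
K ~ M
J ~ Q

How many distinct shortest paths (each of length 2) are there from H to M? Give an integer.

1

The shortest distance is 2, and the only length-2 path is H–Q–M. So there is exactly 1 shortest path.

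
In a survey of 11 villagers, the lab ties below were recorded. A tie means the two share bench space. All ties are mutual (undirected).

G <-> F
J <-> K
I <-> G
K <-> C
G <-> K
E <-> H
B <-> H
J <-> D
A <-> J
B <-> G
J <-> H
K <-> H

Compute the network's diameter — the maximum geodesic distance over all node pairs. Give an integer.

4

Eccentricity of each node (its greatest distance to any other): A:4, B:3, C:3, D:4, E:4, F:4, G:3, H:3, I:4, J:3, K:2.
The maximum eccentricity is 4, realized for instance by the pair I–A via I – G – K – J – A. So the diameter is 4.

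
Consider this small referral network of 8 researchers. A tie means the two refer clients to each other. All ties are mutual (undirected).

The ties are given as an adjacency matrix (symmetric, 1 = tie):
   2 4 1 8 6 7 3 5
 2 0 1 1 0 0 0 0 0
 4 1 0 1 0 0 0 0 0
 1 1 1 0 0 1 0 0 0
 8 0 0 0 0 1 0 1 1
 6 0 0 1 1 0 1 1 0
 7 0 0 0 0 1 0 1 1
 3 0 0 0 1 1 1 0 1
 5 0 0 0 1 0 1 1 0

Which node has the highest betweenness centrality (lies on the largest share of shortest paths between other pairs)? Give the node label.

Unnormalized betweenness of each node: 1:10, 2:0, 3:5/3, 4:0, 5:1/3, 6:37/3, 7:4/3, 8:4/3.
6 has the largest value, 37/3, making it the main broker — the node through which the most shortest paths run.

6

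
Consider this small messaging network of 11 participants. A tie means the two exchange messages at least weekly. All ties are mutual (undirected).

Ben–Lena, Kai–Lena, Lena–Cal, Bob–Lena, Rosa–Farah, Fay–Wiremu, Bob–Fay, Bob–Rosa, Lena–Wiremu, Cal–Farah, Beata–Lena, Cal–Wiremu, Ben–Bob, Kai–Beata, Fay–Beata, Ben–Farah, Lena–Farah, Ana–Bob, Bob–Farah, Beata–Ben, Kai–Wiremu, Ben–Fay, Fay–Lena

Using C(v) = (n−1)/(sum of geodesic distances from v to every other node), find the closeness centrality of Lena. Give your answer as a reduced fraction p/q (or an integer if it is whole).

5/6

Distances from Lena: Ana:2, Beata:1, Ben:1, Bob:1, Cal:1, Farah:1, Fay:1, Kai:1, Rosa:2, Wiremu:1. Sum = 12.
n = 11, so closeness = 10/12 = 5/6.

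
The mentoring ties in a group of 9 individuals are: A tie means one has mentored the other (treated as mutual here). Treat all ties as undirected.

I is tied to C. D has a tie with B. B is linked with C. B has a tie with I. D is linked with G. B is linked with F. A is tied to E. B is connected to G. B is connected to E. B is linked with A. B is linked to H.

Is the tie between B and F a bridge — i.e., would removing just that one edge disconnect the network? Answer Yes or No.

Without the B–F edge there is no alternate route between B and F, so the network disconnects. It is a bridge.

Yes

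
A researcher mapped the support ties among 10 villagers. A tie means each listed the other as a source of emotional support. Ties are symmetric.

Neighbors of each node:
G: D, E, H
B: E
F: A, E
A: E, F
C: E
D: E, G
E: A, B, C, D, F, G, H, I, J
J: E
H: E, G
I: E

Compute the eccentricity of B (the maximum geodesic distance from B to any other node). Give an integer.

2

Distances from B: A:2, C:2, D:2, E:1, F:2, G:2, H:2, I:2, J:2.
The largest is 2 (to A, J, F, I, C, G, D, and H), so the eccentricity of B is 2.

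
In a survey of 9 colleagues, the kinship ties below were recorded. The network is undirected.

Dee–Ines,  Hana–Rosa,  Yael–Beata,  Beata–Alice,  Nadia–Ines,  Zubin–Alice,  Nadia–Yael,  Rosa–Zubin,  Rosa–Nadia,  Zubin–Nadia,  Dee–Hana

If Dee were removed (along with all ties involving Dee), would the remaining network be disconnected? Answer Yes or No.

No

Even without Dee, every remaining node can still reach every other (the residual graph is connected), so Dee is not a cut vertex.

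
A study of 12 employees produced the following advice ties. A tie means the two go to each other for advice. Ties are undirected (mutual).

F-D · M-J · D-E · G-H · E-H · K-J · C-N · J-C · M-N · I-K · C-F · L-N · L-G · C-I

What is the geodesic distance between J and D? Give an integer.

3

One shortest route is J – C – F – D, which uses 3 edges, and at distance 2 from J we only reach {F, I, N}, which does not include D. So d(J,D) = 3.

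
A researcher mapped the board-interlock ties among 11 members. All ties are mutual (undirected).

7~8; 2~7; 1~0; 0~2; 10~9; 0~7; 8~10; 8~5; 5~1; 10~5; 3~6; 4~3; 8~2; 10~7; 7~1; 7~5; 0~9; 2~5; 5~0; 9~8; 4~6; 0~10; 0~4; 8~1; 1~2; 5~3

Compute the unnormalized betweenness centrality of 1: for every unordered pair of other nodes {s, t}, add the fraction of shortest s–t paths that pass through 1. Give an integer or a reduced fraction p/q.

Pairs whose geodesics pass through 1 — 4–8: 1/7; 8–0: 1/6.
All other pairs contribute 0.
Summing the contributions gives betweenness(1) = 13/42.

13/42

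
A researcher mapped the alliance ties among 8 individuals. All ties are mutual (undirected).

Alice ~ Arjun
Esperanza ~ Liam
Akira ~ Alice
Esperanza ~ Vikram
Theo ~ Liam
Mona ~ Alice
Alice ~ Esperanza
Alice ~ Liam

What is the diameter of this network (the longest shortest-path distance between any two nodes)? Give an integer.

3

Eccentricity of each node (its greatest distance to any other): Akira:3, Alice:2, Arjun:3, Esperanza:2, Liam:2, Mona:3, Theo:3, Vikram:3.
The maximum eccentricity is 3, realized for instance by the pair Theo–Mona via Theo – Liam – Alice – Mona. So the diameter is 3.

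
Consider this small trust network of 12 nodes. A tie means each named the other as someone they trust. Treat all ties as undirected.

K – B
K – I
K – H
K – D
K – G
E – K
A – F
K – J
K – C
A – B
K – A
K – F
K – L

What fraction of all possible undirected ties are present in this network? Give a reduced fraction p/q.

There are 13 edges and 12 nodes, so the maximum possible is C(12,2) = 66.
Density = 13/66.

13/66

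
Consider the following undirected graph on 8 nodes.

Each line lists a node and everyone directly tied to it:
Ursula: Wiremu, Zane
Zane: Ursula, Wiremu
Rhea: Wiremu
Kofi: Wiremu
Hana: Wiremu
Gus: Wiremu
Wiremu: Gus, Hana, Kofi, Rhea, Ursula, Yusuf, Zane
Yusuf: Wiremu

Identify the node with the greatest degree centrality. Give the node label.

Wiremu

Degrees — Gus:1, Hana:1, Kofi:1, Rhea:1, Ursula:2, Wiremu:7, Yusuf:1, Zane:2.
The maximum is 7, attained only by Wiremu.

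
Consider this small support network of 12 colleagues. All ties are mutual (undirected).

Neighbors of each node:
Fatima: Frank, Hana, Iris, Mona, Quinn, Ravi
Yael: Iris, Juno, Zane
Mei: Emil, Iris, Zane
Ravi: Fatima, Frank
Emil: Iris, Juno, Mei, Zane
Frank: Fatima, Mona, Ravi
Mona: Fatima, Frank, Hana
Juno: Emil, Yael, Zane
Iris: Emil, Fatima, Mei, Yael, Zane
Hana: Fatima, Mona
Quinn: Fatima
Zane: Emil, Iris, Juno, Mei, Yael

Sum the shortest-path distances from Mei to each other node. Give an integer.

Distances from Mei: Emil:1, Fatima:2, Frank:3, Hana:3, Iris:1, Juno:2, Mona:3, Quinn:3, Ravi:3, Yael:2, Zane:1.
Sum = 1 + 2 + 3 + 3 + 1 + 2 + 3 + 3 + 3 + 2 + 1 = 24.

24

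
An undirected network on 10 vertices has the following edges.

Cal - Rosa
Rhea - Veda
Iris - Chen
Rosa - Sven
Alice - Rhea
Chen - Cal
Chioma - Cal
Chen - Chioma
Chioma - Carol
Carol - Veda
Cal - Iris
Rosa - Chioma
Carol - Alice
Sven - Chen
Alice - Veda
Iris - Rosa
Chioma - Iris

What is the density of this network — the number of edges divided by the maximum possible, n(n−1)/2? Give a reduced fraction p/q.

17/45

There are 17 edges and 10 nodes, so the maximum possible is C(10,2) = 45.
Density = 17/45.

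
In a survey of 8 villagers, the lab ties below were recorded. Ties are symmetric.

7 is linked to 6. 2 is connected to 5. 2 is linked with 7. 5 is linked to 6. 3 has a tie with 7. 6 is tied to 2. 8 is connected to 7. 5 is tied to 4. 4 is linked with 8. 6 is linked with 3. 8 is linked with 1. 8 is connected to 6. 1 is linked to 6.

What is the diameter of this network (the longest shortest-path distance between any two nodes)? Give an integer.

3

Eccentricity of each node (its greatest distance to any other): 1:2, 2:2, 3:3, 4:3, 5:2, 6:2, 7:2, 8:2.
The maximum eccentricity is 3, realized for instance by the pair 4–3 via 4 – 8 – 7 – 3. So the diameter is 3.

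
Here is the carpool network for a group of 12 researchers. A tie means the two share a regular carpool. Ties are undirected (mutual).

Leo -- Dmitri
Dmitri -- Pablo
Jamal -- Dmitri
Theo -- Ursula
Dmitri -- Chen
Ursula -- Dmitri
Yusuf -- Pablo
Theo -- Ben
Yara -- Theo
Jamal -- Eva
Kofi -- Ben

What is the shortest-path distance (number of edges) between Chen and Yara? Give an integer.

One shortest route is Chen – Dmitri – Ursula – Theo – Yara, which uses 4 edges, and at distance 3 from Chen we only reach {Eva, Theo, Yusuf}, which does not include Yara. So d(Chen,Yara) = 4.

4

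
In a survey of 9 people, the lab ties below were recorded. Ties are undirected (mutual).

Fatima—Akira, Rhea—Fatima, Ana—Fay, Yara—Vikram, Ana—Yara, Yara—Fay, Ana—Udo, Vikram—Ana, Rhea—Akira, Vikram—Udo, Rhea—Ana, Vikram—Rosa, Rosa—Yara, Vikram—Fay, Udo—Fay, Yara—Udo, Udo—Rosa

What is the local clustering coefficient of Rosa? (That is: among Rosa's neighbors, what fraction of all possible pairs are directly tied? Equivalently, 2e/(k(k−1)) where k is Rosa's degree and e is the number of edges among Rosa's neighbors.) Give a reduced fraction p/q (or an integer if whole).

Rosa's neighbors: Udo, Vikram, and Yara (k = 3).
Possible neighbor pairs: C(3,2) = 3. Edges among them: Udo–Vikram, Udo–Yara, Vikram–Yara → e = 3.
Clustering(Rosa) = 3/3 = 1.

1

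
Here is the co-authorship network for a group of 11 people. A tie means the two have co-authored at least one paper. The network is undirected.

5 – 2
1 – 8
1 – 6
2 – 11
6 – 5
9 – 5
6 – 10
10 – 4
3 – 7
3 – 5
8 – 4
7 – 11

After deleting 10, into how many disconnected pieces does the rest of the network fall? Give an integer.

1

10's neighbors (4 and 6) remain reachable from one another through other ties, so the rest of the network stays in one piece.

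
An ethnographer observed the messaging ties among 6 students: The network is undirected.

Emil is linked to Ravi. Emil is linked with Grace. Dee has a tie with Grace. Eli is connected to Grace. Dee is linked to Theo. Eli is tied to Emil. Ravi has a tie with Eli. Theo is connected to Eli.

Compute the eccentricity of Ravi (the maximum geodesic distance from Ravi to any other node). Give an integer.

Distances from Ravi: Dee:3, Eli:1, Emil:1, Grace:2, Theo:2.
The largest is 3 (to Dee), so the eccentricity of Ravi is 3.

3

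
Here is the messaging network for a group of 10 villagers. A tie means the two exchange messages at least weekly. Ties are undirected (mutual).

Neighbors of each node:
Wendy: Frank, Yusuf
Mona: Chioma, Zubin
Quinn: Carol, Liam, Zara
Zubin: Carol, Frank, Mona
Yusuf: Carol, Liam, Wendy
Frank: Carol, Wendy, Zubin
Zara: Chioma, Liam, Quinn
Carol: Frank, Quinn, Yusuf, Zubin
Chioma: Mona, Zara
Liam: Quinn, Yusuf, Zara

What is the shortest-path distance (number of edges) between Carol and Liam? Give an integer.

2

One shortest route is Carol – Yusuf – Liam, which uses 2 edges, and Carol and Liam are not directly tied, so nothing shorter exists. So d(Carol,Liam) = 2.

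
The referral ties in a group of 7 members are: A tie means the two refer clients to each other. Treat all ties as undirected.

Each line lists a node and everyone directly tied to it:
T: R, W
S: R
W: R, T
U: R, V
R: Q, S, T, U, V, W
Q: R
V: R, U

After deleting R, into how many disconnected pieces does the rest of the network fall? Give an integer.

4

Without R, the remaining ties split the others into: {S}; {U, V}; {T, W}; {Q}.
That's 4 separate components.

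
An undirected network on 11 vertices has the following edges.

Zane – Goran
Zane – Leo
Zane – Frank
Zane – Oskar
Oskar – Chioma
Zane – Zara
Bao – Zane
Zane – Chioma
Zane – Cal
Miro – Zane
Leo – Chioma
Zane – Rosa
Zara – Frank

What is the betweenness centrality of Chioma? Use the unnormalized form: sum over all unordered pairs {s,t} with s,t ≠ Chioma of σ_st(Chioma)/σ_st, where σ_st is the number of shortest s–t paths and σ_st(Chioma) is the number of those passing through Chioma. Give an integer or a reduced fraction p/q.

Pairs whose geodesics pass through Chioma — Leo–Oskar: 1/2.
All other pairs contribute 0.
Summing the contributions gives betweenness(Chioma) = 1/2.

1/2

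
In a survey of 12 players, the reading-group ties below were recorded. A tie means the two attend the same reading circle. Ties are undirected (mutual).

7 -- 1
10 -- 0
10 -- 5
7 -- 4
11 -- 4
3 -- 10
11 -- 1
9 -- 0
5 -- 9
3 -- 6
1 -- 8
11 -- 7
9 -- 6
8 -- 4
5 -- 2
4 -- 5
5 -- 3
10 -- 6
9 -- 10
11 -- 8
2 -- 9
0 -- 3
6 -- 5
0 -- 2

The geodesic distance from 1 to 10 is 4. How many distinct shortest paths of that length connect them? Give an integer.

The shortest distance is 4. The length-4 paths are: 1–8–4–5–10; 1–7–4–5–10; 1–11–4–5–10.
That gives 3 distinct shortest paths.

3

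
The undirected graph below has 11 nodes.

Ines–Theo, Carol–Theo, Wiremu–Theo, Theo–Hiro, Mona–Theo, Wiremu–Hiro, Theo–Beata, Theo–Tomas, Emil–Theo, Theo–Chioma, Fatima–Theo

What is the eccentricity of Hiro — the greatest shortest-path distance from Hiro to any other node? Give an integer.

Distances from Hiro: Beata:2, Carol:2, Chioma:2, Emil:2, Fatima:2, Ines:2, Mona:2, Theo:1, Tomas:2, Wiremu:1.
The largest is 2 (to Ines, Mona, Fatima, Beata, Carol, Tomas, Emil, and Chioma), so the eccentricity of Hiro is 2.

2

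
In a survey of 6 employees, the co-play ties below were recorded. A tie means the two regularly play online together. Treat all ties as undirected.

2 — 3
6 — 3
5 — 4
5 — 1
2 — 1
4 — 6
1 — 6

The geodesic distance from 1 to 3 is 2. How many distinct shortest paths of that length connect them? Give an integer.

2

The shortest distance is 2. The length-2 paths are: 1–2–3; 1–6–3.
That gives 2 distinct shortest paths.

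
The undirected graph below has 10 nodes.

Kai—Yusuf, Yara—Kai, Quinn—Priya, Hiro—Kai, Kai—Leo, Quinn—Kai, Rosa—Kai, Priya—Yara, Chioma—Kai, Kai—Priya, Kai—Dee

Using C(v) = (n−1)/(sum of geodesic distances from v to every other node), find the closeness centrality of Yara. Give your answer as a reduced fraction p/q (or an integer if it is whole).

Distances from Yara: Chioma:2, Dee:2, Hiro:2, Kai:1, Leo:2, Priya:1, Quinn:2, Rosa:2, Yusuf:2. Sum = 16.
n = 10, so closeness = 9/16.

9/16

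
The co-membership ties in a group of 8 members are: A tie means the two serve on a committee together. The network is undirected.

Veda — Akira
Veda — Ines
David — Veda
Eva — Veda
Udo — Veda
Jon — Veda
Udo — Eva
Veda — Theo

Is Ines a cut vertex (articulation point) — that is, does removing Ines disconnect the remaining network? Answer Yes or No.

Even without Ines, every remaining node can still reach every other (the residual graph is connected), so Ines is not a cut vertex.

No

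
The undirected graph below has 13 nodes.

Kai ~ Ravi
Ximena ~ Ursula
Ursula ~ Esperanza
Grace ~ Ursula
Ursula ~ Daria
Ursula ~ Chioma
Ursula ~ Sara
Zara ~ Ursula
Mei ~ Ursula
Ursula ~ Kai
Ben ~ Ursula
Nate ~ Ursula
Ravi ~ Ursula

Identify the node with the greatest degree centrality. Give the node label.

Ursula

Degrees — Ben:1, Chioma:1, Daria:1, Esperanza:1, Grace:1, Kai:2, Mei:1, Nate:1, Ravi:2, Sara:1, Ursula:12, Ximena:1, Zara:1.
The maximum is 12, attained only by Ursula.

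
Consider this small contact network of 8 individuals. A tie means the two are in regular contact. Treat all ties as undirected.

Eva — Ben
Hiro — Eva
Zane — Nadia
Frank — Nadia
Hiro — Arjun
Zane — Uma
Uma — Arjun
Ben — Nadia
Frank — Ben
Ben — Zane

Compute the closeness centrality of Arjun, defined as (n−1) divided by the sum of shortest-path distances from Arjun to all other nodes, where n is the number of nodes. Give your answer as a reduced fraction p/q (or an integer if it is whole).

Distances from Arjun: Ben:3, Eva:2, Frank:4, Hiro:1, Nadia:3, Uma:1, Zane:2. Sum = 16.
n = 8, so closeness = 7/16.

7/16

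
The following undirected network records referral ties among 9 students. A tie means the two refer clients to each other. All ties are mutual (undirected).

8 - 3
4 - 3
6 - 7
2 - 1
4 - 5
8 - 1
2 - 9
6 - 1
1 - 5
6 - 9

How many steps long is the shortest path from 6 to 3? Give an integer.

One shortest route is 6 – 1 – 8 – 3, which uses 3 edges, and at distance 2 from 6 we only reach {2, 5, 8}, which does not include 3. So d(6,3) = 3.

3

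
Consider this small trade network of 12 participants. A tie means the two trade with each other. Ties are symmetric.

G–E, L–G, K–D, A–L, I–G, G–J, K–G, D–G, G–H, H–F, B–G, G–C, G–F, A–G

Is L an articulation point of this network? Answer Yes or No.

No

Even without L, every remaining node can still reach every other (the residual graph is connected), so L is not a cut vertex.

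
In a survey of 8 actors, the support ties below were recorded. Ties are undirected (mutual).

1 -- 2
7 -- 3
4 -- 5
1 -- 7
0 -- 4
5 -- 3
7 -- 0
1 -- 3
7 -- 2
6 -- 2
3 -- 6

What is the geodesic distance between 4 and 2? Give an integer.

3

One shortest route is 4 – 0 – 7 – 2, which uses 3 edges, and at distance 2 from 4 we only reach {3, 7}, which does not include 2. So d(4,2) = 3.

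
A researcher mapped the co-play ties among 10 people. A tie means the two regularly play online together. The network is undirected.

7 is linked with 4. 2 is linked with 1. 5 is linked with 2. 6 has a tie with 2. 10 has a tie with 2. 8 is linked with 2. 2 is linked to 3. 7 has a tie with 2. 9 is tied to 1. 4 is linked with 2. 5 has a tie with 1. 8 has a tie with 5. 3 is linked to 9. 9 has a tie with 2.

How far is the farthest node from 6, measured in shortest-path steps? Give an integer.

Distances from 6: 1:2, 2:1, 3:2, 4:2, 5:2, 7:2, 8:2, 9:2, 10:2.
The largest is 2 (to 5, 4, 3, 8, 7, 10, 9, and 1), so the eccentricity of 6 is 2.

2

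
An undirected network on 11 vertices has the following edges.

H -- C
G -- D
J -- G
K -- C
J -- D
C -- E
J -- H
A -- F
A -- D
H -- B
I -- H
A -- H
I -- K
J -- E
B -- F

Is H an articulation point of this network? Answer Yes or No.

Even without H, every remaining node can still reach every other (the residual graph is connected), so H is not a cut vertex.

No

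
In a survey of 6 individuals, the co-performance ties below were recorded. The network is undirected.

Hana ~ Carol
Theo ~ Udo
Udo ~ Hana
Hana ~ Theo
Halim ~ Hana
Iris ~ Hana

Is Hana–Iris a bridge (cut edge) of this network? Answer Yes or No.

Without the Hana–Iris edge there is no alternate route between Hana and Iris, so the network disconnects. It is a bridge.

Yes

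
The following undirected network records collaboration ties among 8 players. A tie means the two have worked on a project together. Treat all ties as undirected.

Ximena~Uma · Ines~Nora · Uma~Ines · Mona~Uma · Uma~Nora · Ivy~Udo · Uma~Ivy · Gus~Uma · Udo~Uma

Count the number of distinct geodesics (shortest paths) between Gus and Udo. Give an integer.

1

The shortest distance is 2, and the only length-2 path is Gus–Uma–Udo. So there is exactly 1 shortest path.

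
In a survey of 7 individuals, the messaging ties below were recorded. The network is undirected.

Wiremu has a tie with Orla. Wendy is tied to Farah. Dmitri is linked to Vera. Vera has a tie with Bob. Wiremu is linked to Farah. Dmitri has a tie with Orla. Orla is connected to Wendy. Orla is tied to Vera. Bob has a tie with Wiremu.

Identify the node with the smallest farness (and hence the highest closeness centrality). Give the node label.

Orla

Farness (sum of distances to all others) for each node — Bob:11, Dmitri:11, Farah:12, Orla:8, Vera:10, Wendy:11, Wiremu:9.
The smallest farness is 8, for Orla, so Orla has the highest closeness.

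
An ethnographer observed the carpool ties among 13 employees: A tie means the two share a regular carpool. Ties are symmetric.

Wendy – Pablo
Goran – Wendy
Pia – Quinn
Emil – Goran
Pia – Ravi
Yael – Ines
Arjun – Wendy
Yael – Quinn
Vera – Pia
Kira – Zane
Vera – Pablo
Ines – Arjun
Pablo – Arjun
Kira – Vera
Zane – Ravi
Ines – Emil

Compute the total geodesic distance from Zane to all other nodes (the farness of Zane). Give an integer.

40

Distances from Zane: Arjun:4, Emil:6, Goran:5, Ines:5, Kira:1, Pablo:3, Pia:2, Quinn:3, Ravi:1, Vera:2, Wendy:4, Yael:4.
Sum = 4 + 6 + 5 + 5 + 1 + 3 + 2 + 3 + 1 + 2 + 4 + 4 = 40.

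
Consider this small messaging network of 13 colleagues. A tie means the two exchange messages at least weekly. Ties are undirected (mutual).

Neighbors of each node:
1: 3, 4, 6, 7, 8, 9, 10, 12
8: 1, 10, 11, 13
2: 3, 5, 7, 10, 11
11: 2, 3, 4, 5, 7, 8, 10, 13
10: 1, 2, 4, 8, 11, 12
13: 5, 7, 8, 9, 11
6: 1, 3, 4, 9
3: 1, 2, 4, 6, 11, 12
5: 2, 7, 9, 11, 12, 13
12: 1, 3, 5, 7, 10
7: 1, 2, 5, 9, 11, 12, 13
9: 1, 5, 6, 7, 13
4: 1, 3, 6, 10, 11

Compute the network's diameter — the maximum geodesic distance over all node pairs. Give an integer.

Eccentricity of each node (its greatest distance to any other): 1:2, 2:2, 3:2, 4:2, 5:2, 6:2, 7:2, 8:2, 9:2, 10:2, 11:2, 12:2, 13:2.
The maximum eccentricity is 2, realized for instance by the pair 9–12 via 9 – 7 – 12. So the diameter is 2.

2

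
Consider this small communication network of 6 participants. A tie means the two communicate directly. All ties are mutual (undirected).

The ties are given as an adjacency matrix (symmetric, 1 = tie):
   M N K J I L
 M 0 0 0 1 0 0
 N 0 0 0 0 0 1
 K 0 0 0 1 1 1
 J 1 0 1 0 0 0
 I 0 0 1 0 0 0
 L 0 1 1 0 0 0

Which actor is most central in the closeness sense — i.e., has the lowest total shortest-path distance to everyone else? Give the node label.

Farness (sum of distances to all others) for each node — I:11, J:9, K:7, L:9, M:13, N:13.
The smallest farness is 7, for K, so K has the highest closeness.

K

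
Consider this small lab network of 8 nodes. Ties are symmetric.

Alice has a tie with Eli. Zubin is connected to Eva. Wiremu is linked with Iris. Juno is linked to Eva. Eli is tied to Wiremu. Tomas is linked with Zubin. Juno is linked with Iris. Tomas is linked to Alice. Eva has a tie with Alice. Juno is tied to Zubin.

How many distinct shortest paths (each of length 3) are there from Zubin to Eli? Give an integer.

2

The shortest distance is 3. The length-3 paths are: Zubin–Tomas–Alice–Eli; Zubin–Eva–Alice–Eli.
That gives 2 distinct shortest paths.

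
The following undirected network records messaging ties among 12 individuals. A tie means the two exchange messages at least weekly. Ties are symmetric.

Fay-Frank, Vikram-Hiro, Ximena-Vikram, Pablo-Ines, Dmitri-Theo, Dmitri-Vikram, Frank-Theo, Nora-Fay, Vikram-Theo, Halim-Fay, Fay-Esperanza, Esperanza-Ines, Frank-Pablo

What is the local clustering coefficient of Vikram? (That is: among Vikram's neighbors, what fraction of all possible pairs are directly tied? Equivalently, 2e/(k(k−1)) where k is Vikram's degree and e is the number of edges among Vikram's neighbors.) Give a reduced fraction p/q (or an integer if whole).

Vikram's neighbors: Dmitri, Hiro, Theo, and Ximena (k = 4).
Possible neighbor pairs: C(4,2) = 6. Edges among them: Dmitri–Theo → e = 1.
Clustering(Vikram) = 1/6.

1/6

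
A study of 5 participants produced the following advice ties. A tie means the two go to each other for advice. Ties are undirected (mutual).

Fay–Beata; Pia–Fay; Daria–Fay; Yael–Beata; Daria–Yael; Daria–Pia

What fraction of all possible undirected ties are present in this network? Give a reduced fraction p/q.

3/5

There are 6 edges and 5 nodes, so the maximum possible is C(5,2) = 10.
Density = 6/10 = 3/5.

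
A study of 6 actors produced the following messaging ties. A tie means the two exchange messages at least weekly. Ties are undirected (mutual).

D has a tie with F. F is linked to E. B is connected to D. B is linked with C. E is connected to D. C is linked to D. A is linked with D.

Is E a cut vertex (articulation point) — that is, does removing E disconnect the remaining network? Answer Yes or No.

No

Even without E, every remaining node can still reach every other (the residual graph is connected), so E is not a cut vertex.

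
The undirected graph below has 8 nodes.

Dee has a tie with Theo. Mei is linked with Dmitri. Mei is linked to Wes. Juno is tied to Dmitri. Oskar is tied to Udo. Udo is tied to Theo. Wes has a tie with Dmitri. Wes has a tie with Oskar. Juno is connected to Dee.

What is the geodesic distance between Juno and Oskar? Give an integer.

3

One shortest route is Juno – Dmitri – Wes – Oskar, which uses 3 edges, and at distance 2 from Juno we only reach {Mei, Theo, Wes}, which does not include Oskar. So d(Juno,Oskar) = 3.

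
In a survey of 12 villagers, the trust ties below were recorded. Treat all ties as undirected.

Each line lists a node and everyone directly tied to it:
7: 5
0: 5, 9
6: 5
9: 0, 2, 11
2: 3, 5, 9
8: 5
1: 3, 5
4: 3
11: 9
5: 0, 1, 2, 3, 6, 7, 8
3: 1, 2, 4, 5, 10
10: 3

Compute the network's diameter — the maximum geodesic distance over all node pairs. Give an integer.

4

Eccentricity of each node (its greatest distance to any other): 0:3, 1:4, 2:2, 3:3, 4:4, 5:3, 6:4, 7:4, 8:4, 9:3, 10:4, 11:4.
The maximum eccentricity is 4, realized for instance by the pair 10–11 via 10 – 3 – 2 – 9 – 11. So the diameter is 4.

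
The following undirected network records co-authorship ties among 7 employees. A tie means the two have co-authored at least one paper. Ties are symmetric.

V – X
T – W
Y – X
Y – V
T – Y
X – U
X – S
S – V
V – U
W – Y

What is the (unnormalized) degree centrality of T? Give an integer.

2

T is directly tied to W and Y. That is 2 neighbors, so the degree of T is 2.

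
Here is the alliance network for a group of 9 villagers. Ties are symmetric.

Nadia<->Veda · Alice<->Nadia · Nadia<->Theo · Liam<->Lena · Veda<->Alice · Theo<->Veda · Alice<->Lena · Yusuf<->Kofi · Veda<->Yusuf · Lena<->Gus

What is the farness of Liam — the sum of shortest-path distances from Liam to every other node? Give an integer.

Distances from Liam: Alice:2, Gus:2, Kofi:5, Lena:1, Nadia:3, Theo:4, Veda:3, Yusuf:4.
Sum = 2 + 2 + 5 + 1 + 3 + 4 + 3 + 4 = 24.

24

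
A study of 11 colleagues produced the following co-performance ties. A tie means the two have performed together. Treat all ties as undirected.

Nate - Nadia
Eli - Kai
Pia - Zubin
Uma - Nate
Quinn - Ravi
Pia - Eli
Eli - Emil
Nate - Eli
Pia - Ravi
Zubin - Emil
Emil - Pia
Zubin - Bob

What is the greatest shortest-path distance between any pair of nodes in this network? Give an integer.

5

Eccentricity of each node (its greatest distance to any other): Bob:5, Eli:3, Emil:3, Kai:4, Nadia:5, Nate:4, Pia:3, Quinn:5, Ravi:4, Uma:5, Zubin:4.
The maximum eccentricity is 5, realized for instance by the pair Quinn–Nadia via Quinn – Ravi – Pia – Eli – Nate – Nadia. So the diameter is 5.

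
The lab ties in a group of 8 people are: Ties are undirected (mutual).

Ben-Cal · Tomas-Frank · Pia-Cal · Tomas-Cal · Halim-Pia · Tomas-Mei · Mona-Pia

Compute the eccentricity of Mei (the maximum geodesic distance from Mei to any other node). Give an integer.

Distances from Mei: Ben:3, Cal:2, Frank:2, Halim:4, Mona:4, Pia:3, Tomas:1.
The largest is 4 (to Halim and Mona), so the eccentricity of Mei is 4.

4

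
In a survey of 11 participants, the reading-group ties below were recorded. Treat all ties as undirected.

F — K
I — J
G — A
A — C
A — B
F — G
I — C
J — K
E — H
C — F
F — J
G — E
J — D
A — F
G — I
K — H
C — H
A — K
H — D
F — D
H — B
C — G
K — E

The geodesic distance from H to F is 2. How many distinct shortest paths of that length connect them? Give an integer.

3

The shortest distance is 2. The length-2 paths are: H–C–F; H–K–F; H–D–F.
That gives 3 distinct shortest paths.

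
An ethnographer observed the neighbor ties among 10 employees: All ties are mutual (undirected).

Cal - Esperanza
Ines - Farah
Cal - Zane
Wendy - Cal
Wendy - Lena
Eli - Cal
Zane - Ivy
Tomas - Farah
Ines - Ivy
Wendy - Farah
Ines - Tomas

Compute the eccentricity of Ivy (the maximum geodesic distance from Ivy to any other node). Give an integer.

4

Distances from Ivy: Cal:2, Eli:3, Esperanza:3, Farah:2, Ines:1, Lena:4, Tomas:2, Wendy:3, Zane:1.
The largest is 4 (to Lena), so the eccentricity of Ivy is 4.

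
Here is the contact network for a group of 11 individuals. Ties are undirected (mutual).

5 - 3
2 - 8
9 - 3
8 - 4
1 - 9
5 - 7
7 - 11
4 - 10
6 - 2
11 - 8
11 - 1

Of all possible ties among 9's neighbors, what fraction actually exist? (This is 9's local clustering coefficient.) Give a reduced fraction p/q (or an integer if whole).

0

9's neighbors: 1 and 3 (k = 2).
Possible neighbor pairs: C(2,2) = 1. Edges among them: none → e = 0.
Clustering(9) = 0/1.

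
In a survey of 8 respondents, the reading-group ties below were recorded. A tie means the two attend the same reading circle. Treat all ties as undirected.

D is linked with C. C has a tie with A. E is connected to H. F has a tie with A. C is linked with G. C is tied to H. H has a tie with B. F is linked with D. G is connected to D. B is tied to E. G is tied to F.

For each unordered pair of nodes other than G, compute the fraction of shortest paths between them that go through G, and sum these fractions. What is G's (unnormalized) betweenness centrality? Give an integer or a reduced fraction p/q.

Pairs whose geodesics pass through G — C–F: 1/3; F–E: 1/3; F–H: 1/3; F–B: 1/3.
All other pairs contribute 0.
Summing the contributions gives betweenness(G) = 4/3.

4/3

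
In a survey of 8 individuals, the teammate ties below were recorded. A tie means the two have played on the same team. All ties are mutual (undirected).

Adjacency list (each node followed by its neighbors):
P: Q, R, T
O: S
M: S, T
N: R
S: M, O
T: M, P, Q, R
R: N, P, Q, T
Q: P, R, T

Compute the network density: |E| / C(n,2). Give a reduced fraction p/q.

There are 10 edges and 8 nodes, so the maximum possible is C(8,2) = 28.
Density = 10/28 = 5/14.

5/14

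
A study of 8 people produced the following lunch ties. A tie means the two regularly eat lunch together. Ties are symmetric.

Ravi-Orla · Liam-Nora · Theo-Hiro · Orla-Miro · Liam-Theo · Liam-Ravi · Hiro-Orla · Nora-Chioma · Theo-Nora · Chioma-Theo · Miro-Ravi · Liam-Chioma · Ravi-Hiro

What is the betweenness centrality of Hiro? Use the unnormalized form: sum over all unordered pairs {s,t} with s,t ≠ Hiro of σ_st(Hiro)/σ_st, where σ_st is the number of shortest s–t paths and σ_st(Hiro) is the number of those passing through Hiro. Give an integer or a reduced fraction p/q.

Pairs whose geodesics pass through Hiro — Ravi–Theo: 1/2; Miro–Theo: 2/3; Orla–Theo: 1; Orla–Chioma: 1/2; Orla–Nora: 1/2.
All other pairs contribute 0.
Summing the contributions gives betweenness(Hiro) = 19/6.

19/6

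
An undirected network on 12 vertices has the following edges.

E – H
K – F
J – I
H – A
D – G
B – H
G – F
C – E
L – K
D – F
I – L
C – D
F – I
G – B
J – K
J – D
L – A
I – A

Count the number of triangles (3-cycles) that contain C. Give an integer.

0

C's neighbors are D and E, but none of them are tied to each other, so no triangle contains C.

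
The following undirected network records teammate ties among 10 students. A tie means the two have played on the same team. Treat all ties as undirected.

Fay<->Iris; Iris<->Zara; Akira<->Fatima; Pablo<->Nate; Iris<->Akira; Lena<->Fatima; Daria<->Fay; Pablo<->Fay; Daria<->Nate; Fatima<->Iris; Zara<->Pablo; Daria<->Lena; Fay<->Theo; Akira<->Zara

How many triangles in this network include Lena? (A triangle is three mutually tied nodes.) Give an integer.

0

Lena's neighbors are Daria and Fatima, but none of them are tied to each other, so no triangle contains Lena.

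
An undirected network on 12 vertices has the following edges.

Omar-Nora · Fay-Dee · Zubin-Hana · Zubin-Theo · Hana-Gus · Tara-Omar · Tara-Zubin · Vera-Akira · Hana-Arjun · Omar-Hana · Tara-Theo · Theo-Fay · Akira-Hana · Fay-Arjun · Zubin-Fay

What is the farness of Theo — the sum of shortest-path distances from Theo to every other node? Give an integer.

24

Distances from Theo: Akira:3, Arjun:2, Dee:2, Fay:1, Gus:3, Hana:2, Nora:3, Omar:2, Tara:1, Vera:4, Zubin:1.
Sum = 3 + 2 + 2 + 1 + 3 + 2 + 3 + 2 + 1 + 4 + 1 = 24.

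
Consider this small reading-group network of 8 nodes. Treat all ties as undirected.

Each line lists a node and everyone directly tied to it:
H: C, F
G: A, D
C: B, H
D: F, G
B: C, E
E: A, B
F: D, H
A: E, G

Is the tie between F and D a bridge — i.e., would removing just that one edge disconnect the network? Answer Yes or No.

Even without that edge, F still reaches D via F – H – C – B – E – A – G – D, so the network stays connected. Not a bridge.

No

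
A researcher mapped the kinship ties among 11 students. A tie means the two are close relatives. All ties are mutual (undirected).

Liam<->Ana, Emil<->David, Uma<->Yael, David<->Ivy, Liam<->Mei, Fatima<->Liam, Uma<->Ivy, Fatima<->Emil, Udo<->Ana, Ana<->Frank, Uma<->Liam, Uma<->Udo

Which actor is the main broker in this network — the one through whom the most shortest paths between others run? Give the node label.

Liam

Unnormalized betweenness of each node: Ana:65/6, David:17/6, Emil:19/6, Fatima:22/3, Frank:0, Ivy:20/3, Liam:45/2, Mei:0, Udo:11/3, Uma:20, Yael:0.
Liam has the largest value, 45/2, making it the main broker — the node through which the most shortest paths run.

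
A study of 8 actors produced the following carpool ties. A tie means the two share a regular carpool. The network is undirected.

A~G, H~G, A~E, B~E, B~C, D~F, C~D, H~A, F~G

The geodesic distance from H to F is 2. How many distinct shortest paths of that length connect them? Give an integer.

1

The shortest distance is 2, and the only length-2 path is H–G–F. So there is exactly 1 shortest path.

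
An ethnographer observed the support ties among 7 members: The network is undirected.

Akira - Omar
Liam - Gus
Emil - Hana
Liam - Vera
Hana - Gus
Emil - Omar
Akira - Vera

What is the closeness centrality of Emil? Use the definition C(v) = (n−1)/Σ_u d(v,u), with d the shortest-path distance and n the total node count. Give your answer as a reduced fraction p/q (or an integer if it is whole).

1/2

Distances from Emil: Akira:2, Gus:2, Hana:1, Liam:3, Omar:1, Vera:3. Sum = 12.
n = 7, so closeness = 6/12 = 1/2.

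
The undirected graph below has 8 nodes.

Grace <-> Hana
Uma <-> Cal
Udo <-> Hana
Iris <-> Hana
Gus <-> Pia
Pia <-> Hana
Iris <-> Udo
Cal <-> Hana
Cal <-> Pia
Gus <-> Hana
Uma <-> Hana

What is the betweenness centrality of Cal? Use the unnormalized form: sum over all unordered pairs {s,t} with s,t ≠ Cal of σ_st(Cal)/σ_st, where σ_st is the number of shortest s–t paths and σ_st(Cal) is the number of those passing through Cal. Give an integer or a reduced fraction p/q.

1/2

Pairs whose geodesics pass through Cal — Pia–Uma: 1/2.
All other pairs contribute 0.
Summing the contributions gives betweenness(Cal) = 1/2.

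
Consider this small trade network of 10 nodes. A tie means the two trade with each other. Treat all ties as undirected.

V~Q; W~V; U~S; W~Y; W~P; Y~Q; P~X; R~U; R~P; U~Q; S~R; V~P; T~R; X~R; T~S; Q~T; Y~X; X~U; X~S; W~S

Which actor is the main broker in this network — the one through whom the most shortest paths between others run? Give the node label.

Unnormalized betweenness of each node: P:17/6, Q:13/3, R:8/3, S:11/3, T:1, U:3/2, V:3/2, W:17/6, X:10/3, Y:4/3.
Q has the largest value, 13/3, making it the main broker — the node through which the most shortest paths run.

Q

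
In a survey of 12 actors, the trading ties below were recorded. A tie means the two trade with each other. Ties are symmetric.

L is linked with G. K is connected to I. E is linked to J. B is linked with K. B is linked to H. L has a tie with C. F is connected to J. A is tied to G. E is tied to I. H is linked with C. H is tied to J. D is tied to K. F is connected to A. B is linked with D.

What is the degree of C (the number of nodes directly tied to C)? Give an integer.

2

C is directly tied to H and L. That is 2 neighbors, so the degree of C is 2.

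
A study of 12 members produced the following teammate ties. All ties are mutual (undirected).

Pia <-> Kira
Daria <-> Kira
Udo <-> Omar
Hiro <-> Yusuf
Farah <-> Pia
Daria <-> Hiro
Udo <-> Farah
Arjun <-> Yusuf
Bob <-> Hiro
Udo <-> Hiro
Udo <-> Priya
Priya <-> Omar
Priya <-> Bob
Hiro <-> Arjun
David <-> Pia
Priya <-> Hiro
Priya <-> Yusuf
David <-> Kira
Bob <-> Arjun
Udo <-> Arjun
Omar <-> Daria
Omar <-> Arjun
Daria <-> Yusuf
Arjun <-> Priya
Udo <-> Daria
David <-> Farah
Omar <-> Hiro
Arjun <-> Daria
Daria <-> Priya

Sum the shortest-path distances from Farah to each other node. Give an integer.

Distances from Farah: Arjun:2, Bob:3, Daria:2, David:1, Hiro:2, Kira:2, Omar:2, Pia:1, Priya:2, Udo:1, Yusuf:3.
Sum = 2 + 3 + 2 + 1 + 2 + 2 + 2 + 1 + 2 + 1 + 3 = 21.

21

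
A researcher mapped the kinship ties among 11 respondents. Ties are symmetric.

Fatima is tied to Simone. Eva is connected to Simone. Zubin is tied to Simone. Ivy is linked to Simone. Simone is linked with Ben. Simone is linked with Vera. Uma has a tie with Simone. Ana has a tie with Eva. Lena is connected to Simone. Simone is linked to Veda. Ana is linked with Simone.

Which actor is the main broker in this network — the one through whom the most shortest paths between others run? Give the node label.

Unnormalized betweenness of each node: Ana:0, Ben:0, Eva:0, Fatima:0, Ivy:0, Lena:0, Simone:44, Uma:0, Veda:0, Vera:0, Zubin:0.
Simone has the largest value, 44, making it the main broker — the node through which the most shortest paths run.

Simone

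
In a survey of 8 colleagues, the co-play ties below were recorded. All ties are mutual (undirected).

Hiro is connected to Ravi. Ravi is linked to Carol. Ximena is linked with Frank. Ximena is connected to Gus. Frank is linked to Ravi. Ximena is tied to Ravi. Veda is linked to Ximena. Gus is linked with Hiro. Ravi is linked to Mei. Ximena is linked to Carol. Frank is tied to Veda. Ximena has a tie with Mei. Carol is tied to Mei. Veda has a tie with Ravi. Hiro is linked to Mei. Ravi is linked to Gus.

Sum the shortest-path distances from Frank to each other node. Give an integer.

Distances from Frank: Carol:2, Gus:2, Hiro:2, Mei:2, Ravi:1, Veda:1, Ximena:1.
Sum = 2 + 2 + 2 + 2 + 1 + 1 + 1 = 11.

11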